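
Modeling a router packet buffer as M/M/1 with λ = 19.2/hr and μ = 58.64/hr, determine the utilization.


ρ = λ/μ = 19.2/58.64 = 0.3274

Final: 0.3274


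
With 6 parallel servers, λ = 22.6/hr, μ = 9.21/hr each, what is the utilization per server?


ρ = λ/(cμ) = 22.6/(6·9.21) = 22.6/55.26 = 0.4090

Final: 0.4090


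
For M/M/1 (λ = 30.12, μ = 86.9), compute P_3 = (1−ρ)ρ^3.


ρ = 30.12/86.9 = 0.3466
P_n = (1−ρ)·ρ^n = (1 − 0.3466)·0.3466^3 = 0.6534·0.041640 = 0.027207

Final: 0.027207


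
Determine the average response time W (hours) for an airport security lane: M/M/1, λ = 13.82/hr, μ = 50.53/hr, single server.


W = 1/(μ−λ) = 1/(50.53 − 13.82) = 1/36.71 = 0.02724 hr

Final: 0.02724 hr


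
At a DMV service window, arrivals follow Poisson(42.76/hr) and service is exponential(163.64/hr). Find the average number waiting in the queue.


ρ = 42.76/163.64 = 0.2613
Lq = ρ²/(1−ρ) = 0.06828/0.7387 = 0.09243

Final: 0.09243


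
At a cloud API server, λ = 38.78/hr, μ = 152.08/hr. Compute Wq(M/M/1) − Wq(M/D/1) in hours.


ρ = 38.78/152.08 = 0.2550
Wq(M/M/1) = ρ/(μ−λ) = 0.2550/113.30 = 0.002251 hr
Wq(M/D/1) = ρ/(2(μ−λ)) = 0.001125 hr
Savings = 0.002251 − 0.001125 = 0.001125 hr

Final: 0.001125 hr


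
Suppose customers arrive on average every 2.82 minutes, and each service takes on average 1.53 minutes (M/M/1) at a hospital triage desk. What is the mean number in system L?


λ = 60/2.82 = 21.2766 /hr
μ = 60/1.53 = 39.2157 /hr
ρ = λ/μ = 21.2766/39.2157 = 0.5426
L = ρ/(1−ρ) = 0.5426/0.4574 = 1.1860

Final: 1.1860


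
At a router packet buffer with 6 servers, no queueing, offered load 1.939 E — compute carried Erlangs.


B(6,1.939) = 0.010659 (Erlang-B)
Carried load = a(1 − B) = 1.939·(1 − 0.010659) = 1.939·0.989341 = 1.9183 E

Final: 1.9183 Erlangs


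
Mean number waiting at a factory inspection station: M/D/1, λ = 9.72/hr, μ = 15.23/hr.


ρ = 9.72/15.23 = 0.6382
M/D/1: Lq = ρ²/(2(1−ρ)) = 0.4073/(2·0.3618) = 0.56293

Final: 0.56293


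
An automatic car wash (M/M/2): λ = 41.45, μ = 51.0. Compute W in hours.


a = 0.8127; ρ = 0.4064; P₀ = 0.422098
Lq = P₀·a^c·ρ/(c!(1−ρ)²) = 0.16076
Wq = Lq/λ = 0.16076/41.45 = 0.003879 hr
W = Wq + 1/μ = 0.003879 + 0.01961 = 0.02349 hr

Final: 0.02349 hr


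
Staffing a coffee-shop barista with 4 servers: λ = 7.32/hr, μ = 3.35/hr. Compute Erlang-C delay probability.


a = λ/μ = 2.1851; ρ = a/4 = 0.5463
P₀ = 0.106331 (from M/M/c formula)
C(c,a) = [a^c/(c!(1−ρ))]·P₀ = [22.79634/(24·0.4537)]·0.106331
= 2.09341·0.106331 = 0.222596

Final: 0.222596


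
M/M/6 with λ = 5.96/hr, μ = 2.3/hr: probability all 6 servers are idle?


a = λ/μ = 5.96/2.3 = 2.5913; ρ = a/c = 0.4319
Σ_{k=0}^{5} a^k/k! (terms k=0..5) = 1.00000 + 2.59130 + 3.35743 + 2.90004 + 1.87872 + 0.97367 = 12.70116
Tail: a^6/(6!(1−ρ)) = 302.76840/(720·0.5681) = 0.74019
P₀ = 1/(12.70116 + 0.74019) = 1/13.44135 = 0.074397

Final: 0.074397


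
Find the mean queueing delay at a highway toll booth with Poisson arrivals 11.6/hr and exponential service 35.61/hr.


ρ = 11.6/35.61 = 0.3258
Wq = ρ/(μ−λ) = 0.3258/(35.61 − 11.6) = 0.3258/24.01 = 0.01357 hr

Final: 0.01357 hr


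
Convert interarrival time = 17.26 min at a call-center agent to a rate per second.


λ = 1/(interarrival time) in consistent units.
1 second = 0.0166667 min, so λ = 0.0166667/17.26 = 0.0009656 per second

Final: 0.0009656 /sec


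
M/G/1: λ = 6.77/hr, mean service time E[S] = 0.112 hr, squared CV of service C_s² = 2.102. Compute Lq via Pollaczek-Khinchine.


ρ = λ·E[S] = 6.77·0.112 = 0.7582
Lq = ρ²(1+C_s²)/(2(1−ρ)) = 0.5749·(1+2.102)/(2·0.2418)
= 0.5749·3.1020/0.4835 = 3.68842

Final: 3.68842


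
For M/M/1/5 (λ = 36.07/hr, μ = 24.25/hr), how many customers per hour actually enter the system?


ρ = 1.4874; P_K = (1−ρ)ρ^5/(1−ρ^6) = 0.361034
λ_eff = λ(1 − P_K) = 36.07·(1 − 0.361034) = 36.07·0.638966 = 23.0475 /hr

Final: 23.0475 /hr


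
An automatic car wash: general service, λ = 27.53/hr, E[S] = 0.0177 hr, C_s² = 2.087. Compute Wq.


ρ = λ·E[S] = 27.53·0.0177 = 0.4873
E[S²] = E[S]²(1+C_s²) = 0.0177²·(1+2.087) = 0.0009671
Wq = λ·E[S²]/(2(1−ρ)) = 27.53·0.0009671/(2·0.5127) = 0.02596 hr

Final: 0.02596 hr


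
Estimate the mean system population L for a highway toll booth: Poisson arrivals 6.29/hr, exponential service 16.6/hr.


ρ = λ/μ = 6.29/16.6 = 0.3789
L = ρ/(1−ρ) = 0.3789/(1 − 0.3789) = 0.3789/0.6211 = 0.6101

Final: 0.6101


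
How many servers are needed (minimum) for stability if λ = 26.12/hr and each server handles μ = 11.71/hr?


Stability requires cμ > λ ⇔ c > λ/μ.
λ/μ = 26.12/11.71 = 2.2306
Minimum integer c = ⌊2.2306⌋ + 1 = 3
Check: 3·11.71 = 35.13 > 26.12, while 2·11.71 = 23.42 ≤ 26.12

Final: 3 servers


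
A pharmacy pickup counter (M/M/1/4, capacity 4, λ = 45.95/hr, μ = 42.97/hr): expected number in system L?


ρ = 45.95/42.97 = 1.0694
L = ρ[1 − (K+1)ρ^K + Kρ^(K+1)] / [(1−ρ)(1−ρ^(K+1))]
Numerator: 1.0694·(1 − 5·1.307617 + 4·1.398301) = 0.058942
Denominator: (-0.06935)·(-0.398301) = 0.027622
L = 0.058942/0.027622 = 2.1338

Final: 2.1338


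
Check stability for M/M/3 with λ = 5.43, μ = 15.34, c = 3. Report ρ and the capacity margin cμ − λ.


Total capacity cμ = 3·15.34 = 46.02/hr
ρ = λ/(cμ) = 5.43/46.02 = 0.1180
Stable ⇔ ρ < 1: YES
Spare capacity = cμ − λ = 46.02 − 5.43 = 40.59/hr

Final: ρ = 0.1180; stable; margin = 40.59/hr


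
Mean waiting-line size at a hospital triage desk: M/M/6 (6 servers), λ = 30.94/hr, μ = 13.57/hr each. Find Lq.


a = λ/μ = 2.2800; ρ = a/6 = 0.3800
P₀ = 0.101947
Lq = P₀·a^c·ρ / (c!·(1−ρ)²) = 0.101947·140.48915·0.3800/(720·0.38439)
= 0.01967

Final: 0.01967


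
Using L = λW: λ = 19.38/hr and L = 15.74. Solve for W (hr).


W = L/λ = 15.74/19.38 = 0.8122 hr

Final: 0.8122 hr


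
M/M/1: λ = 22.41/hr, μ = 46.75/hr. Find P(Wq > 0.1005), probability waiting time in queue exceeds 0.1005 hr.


ρ = 22.41/46.75 = 0.4794
P(Wq > t) = ρ·e^{−(μ−λ)t} = 0.4794·e^{−2.4462}
= 0.4794·0.086625 = 0.041524

Final: 0.041524


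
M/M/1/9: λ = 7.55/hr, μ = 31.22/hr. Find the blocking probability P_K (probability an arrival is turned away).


ρ = λ/μ = 7.55/31.22 = 0.2418
P_K = (1−ρ)ρ^K/(1−ρ^(K+1)) = (0.7582·0.000002829)/(1 − 0.0000006841)
= 0.000002145/0.999999 = 0.000002145

Final: 0.000002145


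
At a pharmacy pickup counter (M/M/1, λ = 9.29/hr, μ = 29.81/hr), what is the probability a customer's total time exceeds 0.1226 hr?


W ~ Exponential(μ−λ) for M/M/1.
μ − λ = 29.81 − 9.29 = 20.5200
P(W > t) = e^{−(μ−λ)t} = e^{−2.5158} = 0.080802

Final: 0.080802


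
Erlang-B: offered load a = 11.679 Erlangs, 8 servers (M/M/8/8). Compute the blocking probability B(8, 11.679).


B(c,a) = (a^c/c!) / Σ_{k=0}^{c} a^k/k!
a^8/8! = 8584.692511
Σ terms (k=0..8): 1.00000 + 11.67900 + 68.19952 + 265.50073 + 775.19577 + 1810.70227 + 3524.53197 + 5880.42984 + 8584.69251 = 20921.931609
B = 8584.692511/20921.931609 = 0.410320

Final: 0.410320


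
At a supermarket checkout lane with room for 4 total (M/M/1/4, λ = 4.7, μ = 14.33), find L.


ρ = 4.7/14.33 = 0.3280
L = ρ[1 − (K+1)ρ^K + Kρ^(K+1)] / [(1−ρ)(1−ρ^(K+1))]
Numerator: 0.3280·(1 − 5·0.011572 + 4·0.003795) = 0.313986
Denominator: (0.6720)·(0.996205) = 0.669466
L = 0.313986/0.669466 = 0.4690

Final: 0.4690


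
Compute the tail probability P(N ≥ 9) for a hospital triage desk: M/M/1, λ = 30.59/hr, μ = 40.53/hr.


ρ = 30.59/40.53 = 0.7547
P(N ≥ n) = ρ^n = 0.7547^9 = 0.079474

Final: 0.079474


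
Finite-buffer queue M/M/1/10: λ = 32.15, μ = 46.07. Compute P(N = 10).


ρ = λ/μ = 32.15/46.07 = 0.6979
P_K = (1−ρ)ρ^K/(1−ρ^(K+1)) = (0.3021·0.027392)/(1 − 0.019116)
= 0.008277/0.980884 = 0.008438

Final: 0.008438


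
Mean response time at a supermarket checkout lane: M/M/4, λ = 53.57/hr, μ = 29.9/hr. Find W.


a = 1.7916; ρ = 0.4479; P₀ = 0.163058
Lq = P₀·a^c·ρ/(c!(1−ρ)²) = 0.10287
Wq = Lq/λ = 0.10287/53.57 = 0.001920 hr
W = Wq + 1/μ = 0.001920 + 0.03344 = 0.03537 hr

Final: 0.03537 hr


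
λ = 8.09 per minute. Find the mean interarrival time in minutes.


Mean interarrival time = 1/λ = 1/8.09 minute = 0.12361 minute
In minutes: 0.12361 × 1 = 0.1236 min

Final: 0.1236 min


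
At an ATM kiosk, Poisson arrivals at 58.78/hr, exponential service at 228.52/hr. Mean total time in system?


W = 1/(μ−λ) = 1/(228.52 − 58.78) = 1/169.74 = 0.005891 hr

Final: 0.005891 hr


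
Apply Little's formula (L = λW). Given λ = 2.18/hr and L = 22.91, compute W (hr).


W = L/λ = 22.91/2.18 = 10.5092 hr

Final: 10.5092 hr


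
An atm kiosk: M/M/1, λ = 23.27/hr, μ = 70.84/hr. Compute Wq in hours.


ρ = 23.27/70.84 = 0.3285
Wq = ρ/(μ−λ) = 0.3285/(70.84 − 23.27) = 0.3285/47.57 = 0.006905 hr

Final: 0.006905 hr


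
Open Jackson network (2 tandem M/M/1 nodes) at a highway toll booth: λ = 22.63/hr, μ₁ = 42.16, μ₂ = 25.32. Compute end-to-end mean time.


Each node sees arrival rate λ = 22.63/hr (tandem ⇒ throughput preserved).
W₁ = 1/(μ₁−λ) = 1/(42.16−22.63) = 0.05120 hr
W₂ = 1/(μ₂−λ) = 1/(25.32−22.63) = 0.37175 hr
W_total = W₁ + W₂ = 0.05120 + 0.37175 = 0.42295 hr

Final: 0.42295 hr


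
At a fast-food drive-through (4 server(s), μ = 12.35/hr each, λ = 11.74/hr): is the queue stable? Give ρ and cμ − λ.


Total capacity cμ = 4·12.35 = 49.40/hr
ρ = λ/(cμ) = 11.74/49.40 = 0.2377
Stable ⇔ ρ < 1: YES
Spare capacity = cμ − λ = 49.40 − 11.74 = 37.66/hr

Final: ρ = 0.2377; stable; margin = 37.66/hr


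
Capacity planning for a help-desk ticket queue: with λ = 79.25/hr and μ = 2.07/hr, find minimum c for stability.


Stability requires cμ > λ ⇔ c > λ/μ.
λ/μ = 79.25/2.07 = 38.2850
Minimum integer c = ⌊38.2850⌋ + 1 = 39
Check: 39·2.07 = 80.73 > 79.25, while 38·2.07 = 78.66 ≤ 79.25

Final: 39 servers


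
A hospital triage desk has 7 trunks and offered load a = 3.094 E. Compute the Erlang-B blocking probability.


B(c,a) = (a^c/c!) / Σ_{k=0}^{c} a^k/k!
a^7/7! = 0.538532
Σ terms (k=0..7): 1.00000 + 3.09400 + 4.78642 + 4.93639 + 3.81830 + 2.36276 + 1.21840 + 0.53853 = 21.754804
B = 0.538532/21.754804 = 0.024755

Final: 0.024755


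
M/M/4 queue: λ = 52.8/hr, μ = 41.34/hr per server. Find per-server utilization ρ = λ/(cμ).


ρ = λ/(cμ) = 52.8/(4·41.34) = 52.8/165.36 = 0.3193

Final: 0.3193


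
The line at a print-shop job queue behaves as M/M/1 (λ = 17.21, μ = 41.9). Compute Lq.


ρ = 17.21/41.9 = 0.4107
Lq = ρ²/(1−ρ) = 0.1687/0.5893 = 0.2863

Final: 0.2863


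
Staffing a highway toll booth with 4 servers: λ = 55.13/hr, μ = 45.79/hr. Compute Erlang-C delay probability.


a = λ/μ = 1.2040; ρ = a/4 = 0.3010
P₀ = 0.298965 (from M/M/c formula)
C(c,a) = [a^c/(c!(1−ρ))]·P₀ = [2.10121/(24·0.6990)]·0.298965
= 0.12525·0.298965 = 0.037445

Final: 0.037445


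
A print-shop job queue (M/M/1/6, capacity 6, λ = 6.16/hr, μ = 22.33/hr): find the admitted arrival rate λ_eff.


ρ = 0.2759; P_K = (1−ρ)ρ^6/(1−ρ^7) = 0.0003192
λ_eff = λ(1 − P_K) = 6.16·(1 − 0.0003192) = 6.16·0.999681 = 6.1580 /hr

Final: 6.1580 /hr


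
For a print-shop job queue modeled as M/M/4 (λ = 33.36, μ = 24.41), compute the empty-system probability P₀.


a = λ/μ = 33.36/24.41 = 1.3667; ρ = a/c = 0.3417
Σ_{k=0}^{3} a^k/k! (terms k=0..3) = 1.00000 + 1.36665 + 0.93387 + 0.42543 = 3.72595
Tail: a^4/(4!(1−ρ)) = 3.48845/(24·0.6583) = 0.22079
P₀ = 1/(3.72595 + 0.22079) = 1/3.94674 = 0.253374

Final: 0.253374


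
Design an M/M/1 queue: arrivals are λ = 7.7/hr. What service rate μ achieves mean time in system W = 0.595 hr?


W = 1/(μ−λ) ⇒ μ − λ = 1/W = 1/0.595 = 1.6807
μ = λ + 1/W = 7.7 + 1.6807 = 9.3807 per hr

Final: 9.3807 /hr


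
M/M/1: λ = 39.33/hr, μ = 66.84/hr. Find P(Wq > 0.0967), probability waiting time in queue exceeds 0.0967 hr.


ρ = 39.33/66.84 = 0.5884
P(Wq > t) = ρ·e^{−(μ−λ)t} = 0.5884·e^{−2.6602}
= 0.5884·0.069933 = 0.041150

Final: 0.041150


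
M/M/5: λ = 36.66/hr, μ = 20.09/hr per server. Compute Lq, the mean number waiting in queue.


a = λ/μ = 1.8248; ρ = a/5 = 0.3650
P₀ = 0.160515
Lq = P₀·a^c·ρ / (c!·(1−ρ)²) = 0.160515·20.23311·0.3650/(120·0.40328)
= 0.02449

Final: 0.02449


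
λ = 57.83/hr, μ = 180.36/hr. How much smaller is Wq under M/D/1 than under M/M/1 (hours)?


ρ = 57.83/180.36 = 0.3206
Wq(M/M/1) = ρ/(μ−λ) = 0.3206/122.53 = 0.002617 hr
Wq(M/D/1) = ρ/(2(μ−λ)) = 0.001308 hr
Savings = 0.002617 − 0.001308 = 0.001308 hr

Final: 0.001308 hr


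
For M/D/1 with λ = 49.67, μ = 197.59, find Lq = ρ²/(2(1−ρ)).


ρ = 49.67/197.59 = 0.2514
M/D/1: Lq = ρ²/(2(1−ρ)) = 0.06319/(2·0.7486) = 0.04221

Final: 0.04221


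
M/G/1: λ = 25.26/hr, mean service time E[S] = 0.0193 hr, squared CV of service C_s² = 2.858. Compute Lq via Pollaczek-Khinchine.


ρ = λ·E[S] = 25.26·0.0193 = 0.4875
Lq = ρ²(1+C_s²)/(2(1−ρ)) = 0.2377·(1+2.858)/(2·0.5125)
= 0.2377·3.8580/1.0250 = 0.89461

Final: 0.89461


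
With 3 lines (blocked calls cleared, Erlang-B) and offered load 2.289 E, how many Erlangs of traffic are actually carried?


B(3,2.289) = 0.252778 (Erlang-B)
Carried load = a(1 − B) = 2.289·(1 − 0.252778) = 2.289·0.747222 = 1.7104 E

Final: 1.7104 Erlangs


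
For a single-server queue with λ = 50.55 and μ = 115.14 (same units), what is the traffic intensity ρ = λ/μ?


ρ = λ/μ = 50.55/115.14 = 0.4390

Final: 0.4390


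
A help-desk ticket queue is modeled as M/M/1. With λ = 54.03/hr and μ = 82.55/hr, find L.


ρ = λ/μ = 54.03/82.55 = 0.6545
L = ρ/(1−ρ) = 0.6545/(1 − 0.6545) = 0.6545/0.3455 = 1.8945

Final: 1.8945


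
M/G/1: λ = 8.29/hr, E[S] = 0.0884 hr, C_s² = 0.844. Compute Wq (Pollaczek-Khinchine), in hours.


ρ = λ·E[S] = 8.29·0.0884 = 0.7328
E[S²] = E[S]²(1+C_s²) = 0.0884²·(1+0.844) = 0.014410
Wq = λ·E[S²]/(2(1−ρ)) = 8.29·0.014410/(2·0.2672) = 0.22357 hr

Final: 0.22357 hr


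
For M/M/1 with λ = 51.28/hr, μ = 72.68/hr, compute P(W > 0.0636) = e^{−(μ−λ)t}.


W ~ Exponential(μ−λ) for M/M/1.
μ − λ = 72.68 − 51.28 = 21.4000
P(W > t) = e^{−(μ−λ)t} = e^{−1.3610} = 0.256394

Final: 0.256394


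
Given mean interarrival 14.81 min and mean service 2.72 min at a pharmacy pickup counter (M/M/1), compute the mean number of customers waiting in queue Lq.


λ = 60/14.81 = 4.0513 /hr
μ = 60/2.72 = 22.0588 /hr
ρ = λ/μ = 4.0513/22.0588 = 0.1837
Lq = ρ²/(1−ρ) = 0.03373/0.8163 = 0.04132

Final: 0.04132


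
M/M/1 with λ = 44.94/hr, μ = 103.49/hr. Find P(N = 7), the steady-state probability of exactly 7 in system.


ρ = 44.94/103.49 = 0.4342
P_n = (1−ρ)·ρ^n = (1 − 0.4342)·0.4342^7 = 0.5658·0.002912 = 0.001647

Final: 0.001647


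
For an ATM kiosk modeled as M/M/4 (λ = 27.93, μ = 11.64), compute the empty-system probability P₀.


a = λ/μ = 27.93/11.64 = 2.3995; ρ = a/c = 0.5999
Σ_{k=0}^{3} a^k/k! (terms k=0..3) = 1.00000 + 2.39948 + 2.87876 + 2.30252 = 8.58076
Tail: a^4/(4!(1−ρ)) = 33.14911/(24·0.4001) = 3.45192
P₀ = 1/(8.58076 + 3.45192) = 1/12.03268 = 0.083107

Final: 0.083107


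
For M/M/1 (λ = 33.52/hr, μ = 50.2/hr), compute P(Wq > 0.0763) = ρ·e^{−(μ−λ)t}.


ρ = 33.52/50.2 = 0.6677
P(Wq > t) = ρ·e^{−(μ−λ)t} = 0.6677·e^{−1.2727}
= 0.6677·0.280079 = 0.187017

Final: 0.187017


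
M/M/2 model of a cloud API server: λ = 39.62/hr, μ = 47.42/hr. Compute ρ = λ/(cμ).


ρ = λ/(cμ) = 39.62/(2·47.42) = 39.62/94.84 = 0.4178

Final: 0.4178


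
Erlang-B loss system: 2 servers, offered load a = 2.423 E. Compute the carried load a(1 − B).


B(2,2.423) = 0.461662 (Erlang-B)
Carried load = a(1 − B) = 2.423·(1 − 0.461662) = 2.423·0.538338 = 1.3044 E

Final: 1.3044 Erlangs


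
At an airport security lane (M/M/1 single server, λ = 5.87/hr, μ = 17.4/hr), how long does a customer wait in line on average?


ρ = 5.87/17.4 = 0.3374
Wq = ρ/(μ−λ) = 0.3374/(17.4 − 5.87) = 0.3374/11.53 = 0.02926 hr

Final: 0.02926 hr


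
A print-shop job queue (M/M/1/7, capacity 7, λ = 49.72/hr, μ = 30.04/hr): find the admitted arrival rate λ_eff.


ρ = 1.6551; P_K = (1−ρ)ρ^7/(1−ρ^8) = 0.402972
λ_eff = λ(1 − P_K) = 49.72·(1 − 0.402972) = 49.72·0.597028 = 29.6842 /hr

Final: 29.6842 /hr


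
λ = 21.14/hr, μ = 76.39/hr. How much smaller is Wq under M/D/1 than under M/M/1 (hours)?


ρ = 21.14/76.39 = 0.2767
Wq(M/M/1) = ρ/(μ−λ) = 0.2767/55.25 = 0.005009 hr
Wq(M/D/1) = ρ/(2(μ−λ)) = 0.002504 hr
Savings = 0.005009 − 0.002504 = 0.002504 hr

Final: 0.002504 hr


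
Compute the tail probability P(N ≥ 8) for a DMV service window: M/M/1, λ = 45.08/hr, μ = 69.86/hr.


ρ = 45.08/69.86 = 0.6453
P(N ≥ n) = ρ^n = 0.6453^8 = 0.030064

Final: 0.030064


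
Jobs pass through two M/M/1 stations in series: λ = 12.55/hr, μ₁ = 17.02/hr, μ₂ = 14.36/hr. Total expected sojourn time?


Each node sees arrival rate λ = 12.55/hr (tandem ⇒ throughput preserved).
W₁ = 1/(μ₁−λ) = 1/(17.02−12.55) = 0.22371 hr
W₂ = 1/(μ₂−λ) = 1/(14.36−12.55) = 0.55249 hr
W_total = W₁ + W₂ = 0.22371 + 0.55249 = 0.77620 hr

Final: 0.77620 hr


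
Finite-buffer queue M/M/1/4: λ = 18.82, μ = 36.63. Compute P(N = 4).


ρ = λ/μ = 18.82/36.63 = 0.5138
P_K = (1−ρ)ρ^K/(1−ρ^(K+1)) = (0.4862·0.069684)/(1 − 0.035803)
= 0.033881/0.964197 = 0.035139

Final: 0.035139


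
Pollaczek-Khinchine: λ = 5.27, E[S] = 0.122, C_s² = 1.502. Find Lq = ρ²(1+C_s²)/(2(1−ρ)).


ρ = λ·E[S] = 5.27·0.122 = 0.6429
Lq = ρ²(1+C_s²)/(2(1−ρ)) = 0.4134·(1+1.502)/(2·0.3571)
= 0.4134·2.5020/0.7141 = 1.44829

Final: 1.44829


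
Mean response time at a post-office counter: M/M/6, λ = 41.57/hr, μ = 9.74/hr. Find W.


a = 4.2680; ρ = 0.7113; P₀ = 0.012189
Lq = P₀·a^c·ρ/(c!(1−ρ)²) = 0.87344
Wq = Lq/λ = 0.87344/41.57 = 0.02101 hr
W = Wq + 1/μ = 0.02101 + 0.10267 = 0.12368 hr

Final: 0.12368 hr


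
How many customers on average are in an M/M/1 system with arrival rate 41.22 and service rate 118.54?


ρ = λ/μ = 41.22/118.54 = 0.3477
L = ρ/(1−ρ) = 0.3477/(1 − 0.3477) = 0.3477/0.6523 = 0.5331

Final: 0.5331


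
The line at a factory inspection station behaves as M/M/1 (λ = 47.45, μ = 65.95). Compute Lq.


ρ = 47.45/65.95 = 0.7195
Lq = ρ²/(1−ρ) = 0.5177/0.2805 = 1.8454

Final: 1.8454


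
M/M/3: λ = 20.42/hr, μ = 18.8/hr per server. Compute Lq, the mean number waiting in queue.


a = λ/μ = 1.0862; ρ = a/3 = 0.3621
P₀ = 0.332134
Lq = P₀·a^c·ρ / (c!·(1−ρ)²) = 0.332134·1.28143·0.3621/(6·0.40697)
= 0.06311

Final: 0.06311


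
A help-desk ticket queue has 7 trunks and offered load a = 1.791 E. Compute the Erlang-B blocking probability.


B(c,a) = (a^c/c!) / Σ_{k=0}^{c} a^k/k!
a^7/7! = 0.011728
Σ terms (k=0..7): 1.00000 + 1.79100 + 1.60384 + 0.95749 + 0.42872 + 0.15357 + 0.04584 + 0.01173 = 5.992185
B = 0.011728/5.992185 = 0.001957

Final: 0.001957


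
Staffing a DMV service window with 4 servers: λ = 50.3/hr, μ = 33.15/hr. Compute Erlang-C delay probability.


a = λ/μ = 1.5173; ρ = a/4 = 0.3793
P₀ = 0.217080 (from M/M/c formula)
C(c,a) = [a^c/(c!(1−ρ))]·P₀ = [5.30076/(24·0.6207)]·0.217080
= 0.35585·0.217080 = 0.077248

Final: 0.077248


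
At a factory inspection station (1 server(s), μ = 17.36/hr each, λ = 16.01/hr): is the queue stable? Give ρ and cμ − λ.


Total capacity cμ = 1·17.36 = 17.36/hr
ρ = λ/(cμ) = 16.01/17.36 = 0.9222
Stable ⇔ ρ < 1: YES
Spare capacity = cμ − λ = 17.36 − 16.01 = 1.35/hr

Final: ρ = 0.9222; stable; margin = 1.35/hr


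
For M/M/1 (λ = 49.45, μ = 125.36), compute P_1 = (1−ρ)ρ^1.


ρ = 49.45/125.36 = 0.3945
P_n = (1−ρ)·ρ^n = (1 − 0.3945)·0.3945^1 = 0.6055·0.394464 = 0.238862

Final: 0.238862


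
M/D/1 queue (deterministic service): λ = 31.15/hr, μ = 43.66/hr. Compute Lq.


ρ = 31.15/43.66 = 0.7135
M/D/1: Lq = ρ²/(2(1−ρ)) = 0.5090/(2·0.2865) = 0.88827

Final: 0.88827


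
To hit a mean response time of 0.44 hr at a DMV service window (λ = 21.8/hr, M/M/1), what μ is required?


W = 1/(μ−λ) ⇒ μ − λ = 1/W = 1/0.44 = 2.2727
μ = λ + 1/W = 21.8 + 2.2727 = 24.0727 per hr

Final: 24.0727 /hr


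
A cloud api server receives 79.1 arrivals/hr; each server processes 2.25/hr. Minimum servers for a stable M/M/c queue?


Stability requires cμ > λ ⇔ c > λ/μ.
λ/μ = 79.1/2.25 = 35.1556
Minimum integer c = ⌊35.1556⌋ + 1 = 36
Check: 36·2.25 = 81.00 > 79.1, while 35·2.25 = 78.75 ≤ 79.1

Final: 36 servers


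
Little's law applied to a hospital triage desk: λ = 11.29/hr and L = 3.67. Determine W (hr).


W = L/λ = 3.67/11.29 = 0.3251 hr

Final: 0.3251 hr


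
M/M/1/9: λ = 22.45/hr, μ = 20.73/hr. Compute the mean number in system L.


ρ = 22.45/20.73 = 1.0830
L = ρ[1 − (K+1)ρ^K + Kρ^(K+1)] / [(1−ρ)(1−ρ^(K+1))]
Numerator: 1.0830·(1 − 10·2.049054 + 9·2.219067) = 0.520979
Denominator: (-0.08297)·(-1.219067) = 0.101148
L = 0.520979/0.101148 = 5.1507

Final: 5.1507


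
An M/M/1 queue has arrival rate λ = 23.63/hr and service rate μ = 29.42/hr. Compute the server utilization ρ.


ρ = λ/μ = 23.63/29.42 = 0.8032

Final: 0.8032


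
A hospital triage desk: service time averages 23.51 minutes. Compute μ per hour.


μ = 1/(service time) in consistent units.
1 hour = 60 min, so μ = 60/23.51 = 2.5521 per hour

Final: 2.5521 /hr


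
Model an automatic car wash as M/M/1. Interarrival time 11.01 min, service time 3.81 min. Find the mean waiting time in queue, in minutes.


λ = 60/11.01 = 5.4496 /hr
μ = 60/3.81 = 15.7480 /hr
ρ = λ/μ = 5.4496/15.7480 = 0.3460
Wq = ρ/(μ−λ) = 0.3460/(15.7480−5.4496) = 0.03360 hr
In minutes: 0.03360·60 = 2.016 min

Final: 2.016 min


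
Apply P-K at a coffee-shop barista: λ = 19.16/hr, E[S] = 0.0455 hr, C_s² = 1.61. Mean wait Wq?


ρ = λ·E[S] = 19.16·0.0455 = 0.8718
E[S²] = E[S]²(1+C_s²) = 0.0455²·(1+1.61) = 0.005403
Wq = λ·E[S²]/(2(1−ρ)) = 19.16·0.005403/(2·0.1282) = 0.40371 hr

Final: 0.40371 hr


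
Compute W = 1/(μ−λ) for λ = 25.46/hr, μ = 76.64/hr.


W = 1/(μ−λ) = 1/(76.64 − 25.46) = 1/51.18 = 0.01954 hr

Final: 0.01954 hr


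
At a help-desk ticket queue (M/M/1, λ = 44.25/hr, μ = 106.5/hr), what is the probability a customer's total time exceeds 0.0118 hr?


W ~ Exponential(μ−λ) for M/M/1.
μ − λ = 106.5 − 44.25 = 62.2500
P(W > t) = e^{−(μ−λ)t} = e^{−0.7346} = 0.479721

Final: 0.479721


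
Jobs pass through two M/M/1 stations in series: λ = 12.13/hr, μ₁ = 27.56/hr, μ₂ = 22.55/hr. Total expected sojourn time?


Each node sees arrival rate λ = 12.13/hr (tandem ⇒ throughput preserved).
W₁ = 1/(μ₁−λ) = 1/(27.56−12.13) = 0.06481 hr
W₂ = 1/(μ₂−λ) = 1/(22.55−12.13) = 0.09597 hr
W_total = W₁ + W₂ = 0.06481 + 0.09597 = 0.16078 hr

Final: 0.16078 hr


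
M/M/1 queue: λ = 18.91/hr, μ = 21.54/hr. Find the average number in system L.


ρ = λ/μ = 18.91/21.54 = 0.8779
L = ρ/(1−ρ) = 0.8779/(1 − 0.8779) = 0.8779/0.1221 = 7.1901

Final: 7.1901


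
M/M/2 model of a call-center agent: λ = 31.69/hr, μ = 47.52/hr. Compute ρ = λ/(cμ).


ρ = λ/(cμ) = 31.69/(2·47.52) = 31.69/95.04 = 0.3334

Final: 0.3334


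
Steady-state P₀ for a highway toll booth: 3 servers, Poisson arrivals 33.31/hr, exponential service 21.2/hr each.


a = λ/μ = 33.31/21.2 = 1.5712; ρ = a/c = 0.5237
Σ_{k=0}^{2} a^k/k! (terms k=0..2) = 1.00000 + 1.57123 + 1.23438 = 3.80560
Tail: a^3/(3!(1−ρ)) = 3.87897/(6·0.4763) = 1.35745
P₀ = 1/(3.80560 + 1.35745) = 1/5.16305 = 0.193684

Final: 0.193684


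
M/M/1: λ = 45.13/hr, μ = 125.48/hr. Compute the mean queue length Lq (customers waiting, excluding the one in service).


ρ = 45.13/125.48 = 0.3597
Lq = ρ²/(1−ρ) = 0.1294/0.6403 = 0.2020

Final: 0.2020


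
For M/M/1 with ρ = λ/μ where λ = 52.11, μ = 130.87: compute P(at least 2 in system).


ρ = 52.11/130.87 = 0.3982
P(N ≥ n) = ρ^n = 0.3982^2 = 0.158548

Final: 0.158548


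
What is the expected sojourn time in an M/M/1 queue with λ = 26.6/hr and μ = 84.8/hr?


W = 1/(μ−λ) = 1/(84.8 − 26.6) = 1/58.20 = 0.01718 hr

Final: 0.01718 hr


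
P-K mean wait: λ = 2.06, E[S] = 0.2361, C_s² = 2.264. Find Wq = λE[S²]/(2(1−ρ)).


ρ = λ·E[S] = 2.06·0.2361 = 0.4864
E[S²] = E[S]²(1+C_s²) = 0.2361²·(1+2.264) = 0.181946
Wq = λ·E[S²]/(2(1−ρ)) = 2.06·0.181946/(2·0.5136) = 0.36486 hr

Final: 0.36486 hr


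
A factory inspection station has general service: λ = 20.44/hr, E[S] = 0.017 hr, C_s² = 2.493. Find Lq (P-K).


ρ = λ·E[S] = 20.44·0.017 = 0.3475
Lq = ρ²(1+C_s²)/(2(1−ρ)) = 0.1207·(1+2.493)/(2·0.6525)
= 0.1207·3.4930/1.3050 = 0.32317

Final: 0.32317


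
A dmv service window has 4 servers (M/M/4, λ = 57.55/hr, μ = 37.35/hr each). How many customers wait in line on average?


a = λ/μ = 1.5408; ρ = a/4 = 0.3852
P₀ = 0.211882
Lq = P₀·a^c·ρ / (c!·(1−ρ)²) = 0.211882·5.63662·0.3852/(24·0.37797)
= 0.05072

Final: 0.05072


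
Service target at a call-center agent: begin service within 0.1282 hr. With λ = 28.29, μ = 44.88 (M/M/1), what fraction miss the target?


ρ = 28.29/44.88 = 0.6303
P(Wq > t) = ρ·e^{−(μ−λ)t} = 0.6303·e^{−2.1268}
= 0.6303·0.119214 = 0.075146

Final: 0.075146


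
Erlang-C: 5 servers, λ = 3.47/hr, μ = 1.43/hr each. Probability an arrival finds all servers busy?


a = λ/μ = 2.4266; ρ = a/5 = 0.4853
P₀ = 0.086513 (from M/M/c formula)
C(c,a) = [a^c/(c!(1−ρ))]·P₀ = [84.13316/(120·0.5147)]·0.086513
= 1.36221·0.086513 = 0.117849

Final: 0.117849


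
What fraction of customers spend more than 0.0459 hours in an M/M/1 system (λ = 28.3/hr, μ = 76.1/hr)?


W ~ Exponential(μ−λ) for M/M/1.
μ − λ = 76.1 − 28.3 = 47.8000
P(W > t) = e^{−(μ−λ)t} = e^{−2.1940} = 0.111468

Final: 0.111468


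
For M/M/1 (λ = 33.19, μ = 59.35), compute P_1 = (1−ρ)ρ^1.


ρ = 33.19/59.35 = 0.5592
P_n = (1−ρ)·ρ^n = (1 − 0.5592)·0.5592^1 = 0.4408·0.559225 = 0.246492

Final: 0.246492


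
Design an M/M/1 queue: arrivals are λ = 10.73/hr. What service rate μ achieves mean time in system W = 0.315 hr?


W = 1/(μ−λ) ⇒ μ − λ = 1/W = 1/0.315 = 3.1746
μ = λ + 1/W = 10.73 + 3.1746 = 13.9046 per hr

Final: 13.9046 /hr


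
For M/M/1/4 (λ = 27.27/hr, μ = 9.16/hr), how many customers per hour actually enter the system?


ρ = 2.9771; P_K = (1−ρ)ρ^4/(1−ρ^5) = 0.666952
λ_eff = λ(1 − P_K) = 27.27·(1 − 0.666952) = 27.27·0.333048 = 9.0822 /hr

Final: 9.0822 /hr


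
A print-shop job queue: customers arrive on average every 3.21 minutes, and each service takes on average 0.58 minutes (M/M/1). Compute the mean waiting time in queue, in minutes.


λ = 60/3.21 = 18.6916 /hr
μ = 60/0.58 = 103.4483 /hr
ρ = λ/μ = 18.6916/103.4483 = 0.1807
Wq = ρ/(μ−λ) = 0.1807/(103.4483−18.6916) = 0.002132 hr
In minutes: 0.002132·60 = 0.1279 min

Final: 0.1279 min


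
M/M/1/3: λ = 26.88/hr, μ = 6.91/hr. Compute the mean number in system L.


ρ = 26.88/6.91 = 3.8900
L = ρ[1 − (K+1)ρ^K + Kρ^(K+1)] / [(1−ρ)(1−ρ^(K+1))]
Numerator: 3.8900·(1 − 4·58.864526 + 3·228.983858) = 1760.206146
Denominator: (-2.8900)·(-227.983858) = 658.876649
L = 1760.206146/658.876649 = 2.6715

Final: 2.6715


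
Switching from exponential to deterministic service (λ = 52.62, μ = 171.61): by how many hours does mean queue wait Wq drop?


ρ = 52.62/171.61 = 0.3066
Wq(M/M/1) = ρ/(μ−λ) = 0.3066/118.99 = 0.002577 hr
Wq(M/D/1) = ρ/(2(μ−λ)) = 0.001288 hr
Savings = 0.002577 − 0.001288 = 0.001288 hr

Final: 0.001288 hr


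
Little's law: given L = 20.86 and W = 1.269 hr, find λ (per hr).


λ = L/W = 20.86/1.269 = 16.4381 /hr

Final: 16.4381 /hr


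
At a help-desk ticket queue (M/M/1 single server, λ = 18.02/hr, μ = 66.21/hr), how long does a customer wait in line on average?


ρ = 18.02/66.21 = 0.2722
Wq = ρ/(μ−λ) = 0.2722/(66.21 − 18.02) = 0.2722/48.19 = 0.005648 hr

Final: 0.005648 hr


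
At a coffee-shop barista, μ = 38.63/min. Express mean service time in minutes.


Mean service time = 1/μ = 1/38.63 minute = 0.02589 minute
In minutes: 0.02589 × 1 = 0.02589 min

Final: 0.02589 min


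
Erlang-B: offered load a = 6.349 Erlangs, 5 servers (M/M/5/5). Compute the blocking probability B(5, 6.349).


B(c,a) = (a^c/c!) / Σ_{k=0}^{c} a^k/k!
a^5/5! = 85.969696
Σ terms (k=0..5): 1.00000 + 6.34900 + 20.15490 + 42.65449 + 67.70334 + 85.96970 = 223.831420
B = 85.969696/223.831420 = 0.384082

Final: 0.384082


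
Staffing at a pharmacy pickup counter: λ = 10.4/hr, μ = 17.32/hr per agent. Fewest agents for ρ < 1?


Stability requires cμ > λ ⇔ c > λ/μ.
λ/μ = 10.4/17.32 = 0.6005
Minimum integer c = ⌊0.6005⌋ + 1 = 1
Check: 1·17.32 = 17.32 > 10.4, while 0·17.32 = 0.00 ≤ 10.4

Final: 1 servers


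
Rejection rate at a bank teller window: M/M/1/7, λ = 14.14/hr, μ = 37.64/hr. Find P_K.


ρ = λ/μ = 14.14/37.64 = 0.3757
P_K = (1−ρ)ρ^K/(1−ρ^(K+1)) = (0.6243·0.001056)/(1 − 0.0003966)
= 0.0006592/0.999603 = 0.0006595

Final: 0.0006595


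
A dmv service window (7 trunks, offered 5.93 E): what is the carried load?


B(7,5.93) = 0.180496 (Erlang-B)
Carried load = a(1 − B) = 5.93·(1 − 0.180496) = 5.93·0.819504 = 4.8597 E

Final: 4.8597 Erlangs


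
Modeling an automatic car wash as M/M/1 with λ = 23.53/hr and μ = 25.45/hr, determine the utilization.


ρ = λ/μ = 23.53/25.45 = 0.9246

Final: 0.9246


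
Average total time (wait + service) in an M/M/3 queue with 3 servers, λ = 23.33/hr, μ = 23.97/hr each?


a = 0.9733; ρ = 0.3244; P₀ = 0.373912
Lq = P₀·a^c·ρ/(c!(1−ρ)²) = 0.04085
Wq = Lq/λ = 0.04085/23.33 = 0.001751 hr
W = Wq + 1/μ = 0.001751 + 0.04172 = 0.04347 hr

Final: 0.04347 hr


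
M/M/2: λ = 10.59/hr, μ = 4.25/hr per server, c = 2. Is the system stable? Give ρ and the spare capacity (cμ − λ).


Total capacity cμ = 2·4.25 = 8.50/hr
ρ = λ/(cμ) = 10.59/8.50 = 1.2459
Stable ⇔ ρ < 1: NO
Spare capacity = cμ − λ = 8.50 − 10.59 = -2.09/hr

Final: ρ = 1.2459; unstable; margin = -2.09/hr


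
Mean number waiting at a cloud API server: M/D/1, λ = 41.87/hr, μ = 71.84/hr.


ρ = 41.87/71.84 = 0.5828
M/D/1: Lq = ρ²/(2(1−ρ)) = 0.3397/(2·0.4172) = 0.40712

Final: 0.40712


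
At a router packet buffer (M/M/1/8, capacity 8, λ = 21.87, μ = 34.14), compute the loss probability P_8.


ρ = λ/μ = 21.87/34.14 = 0.6406
P_K = (1−ρ)ρ^K/(1−ρ^(K+1)) = (0.3594·0.028358)/(1 − 0.018166)
= 0.010192/0.981834 = 0.010381

Final: 0.010381


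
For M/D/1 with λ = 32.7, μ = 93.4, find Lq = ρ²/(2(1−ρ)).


ρ = 32.7/93.4 = 0.3501
M/D/1: Lq = ρ²/(2(1−ρ)) = 0.1226/(2·0.6499) = 0.09430

Final: 0.09430


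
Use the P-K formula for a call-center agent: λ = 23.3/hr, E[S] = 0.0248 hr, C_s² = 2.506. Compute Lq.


ρ = λ·E[S] = 23.3·0.0248 = 0.5778
Lq = ρ²(1+C_s²)/(2(1−ρ)) = 0.3339·(1+2.506)/(2·0.4222)
= 0.3339·3.5060/0.8443 = 1.38650

Final: 1.38650


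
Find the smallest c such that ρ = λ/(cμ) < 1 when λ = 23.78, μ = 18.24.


Stability requires cμ > λ ⇔ c > λ/μ.
λ/μ = 23.78/18.24 = 1.3037
Minimum integer c = ⌊1.3037⌋ + 1 = 2
Check: 2·18.24 = 36.48 > 23.78, while 1·18.24 = 18.24 ≤ 23.78

Final: 2 servers


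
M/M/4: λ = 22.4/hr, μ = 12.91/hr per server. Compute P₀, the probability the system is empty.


a = λ/μ = 22.4/12.91 = 1.7351; ρ = a/c = 0.4338
Σ_{k=0}^{3} a^k/k! (terms k=0..3) = 1.00000 + 1.73509 + 1.50527 + 0.87059 = 5.11095
Tail: a^4/(4!(1−ρ)) = 9.06332/(24·0.5662) = 0.66694
P₀ = 1/(5.11095 + 0.66694) = 1/5.77788 = 0.173074

Final: 0.173074


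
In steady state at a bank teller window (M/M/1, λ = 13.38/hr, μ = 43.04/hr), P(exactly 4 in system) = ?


ρ = 13.38/43.04 = 0.3109
P_n = (1−ρ)·ρ^n = (1 − 0.3109)·0.3109^4 = 0.6891·0.009340 = 0.006436

Final: 0.006436


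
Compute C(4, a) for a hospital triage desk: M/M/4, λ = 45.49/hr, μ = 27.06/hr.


a = λ/μ = 1.6811; ρ = a/4 = 0.4203
P₀ = 0.183154 (from M/M/c formula)
C(c,a) = [a^c/(c!(1−ρ))]·P₀ = [7.98643/(24·0.5797)]·0.183154
= 0.57400·0.183154 = 0.105131

Final: 0.105131


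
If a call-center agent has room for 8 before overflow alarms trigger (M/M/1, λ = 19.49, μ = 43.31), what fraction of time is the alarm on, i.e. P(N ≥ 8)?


ρ = 19.49/43.31 = 0.4500
P(N ≥ n) = ρ^n = 0.4500^8 = 0.001682

Final: 0.001682


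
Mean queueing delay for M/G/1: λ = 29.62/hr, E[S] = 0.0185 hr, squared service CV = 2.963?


ρ = λ·E[S] = 29.62·0.0185 = 0.5480
E[S²] = E[S]²(1+C_s²) = 0.0185²·(1+2.963) = 0.001356
Wq = λ·E[S²]/(2(1−ρ)) = 29.62·0.001356/(2·0.4520) = 0.04444 hr

Final: 0.04444 hr


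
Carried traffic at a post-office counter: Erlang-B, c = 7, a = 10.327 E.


B(7,10.327) = 0.423334 (Erlang-B)
Carried load = a(1 − B) = 10.327·(1 − 0.423334) = 10.327·0.576666 = 5.9552 E

Final: 5.9552 Erlangs


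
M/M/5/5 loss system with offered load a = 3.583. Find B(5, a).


B(c,a) = (a^c/c!) / Σ_{k=0}^{c} a^k/k!
a^5/5! = 4.920994
Σ terms (k=0..5): 1.00000 + 3.58300 + 6.41894 + 7.66636 + 6.86714 + 4.92099 = 30.456439
B = 4.920994/30.456439 = 0.161575

Final: 0.161575


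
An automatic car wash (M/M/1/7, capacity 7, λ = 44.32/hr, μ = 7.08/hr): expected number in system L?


ρ = 44.32/7.08 = 6.2599
L = ρ[1 − (K+1)ρ^K + Kρ^(K+1)] / [(1−ρ)(1−ρ^(K+1))]
Numerator: 6.2599·(1 − 8·376673.838888 + 7·2357935.669421) = 84459396.904686
Denominator: (-5.2599)·(-2357934.669421) = 12402469.927859
L = 84459396.904686/12402469.927859 = 6.8099

Final: 6.8099


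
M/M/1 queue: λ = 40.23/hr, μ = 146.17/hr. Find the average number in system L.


ρ = λ/μ = 40.23/146.17 = 0.2752
L = ρ/(1−ρ) = 0.2752/(1 − 0.2752) = 0.2752/0.7248 = 0.3797

Final: 0.3797


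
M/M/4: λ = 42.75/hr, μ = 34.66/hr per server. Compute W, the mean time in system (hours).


a = 1.2334; ρ = 0.3084; P₀ = 0.290173
Lq = P₀·a^c·ρ/(c!(1−ρ)²) = 0.01804
Wq = Lq/λ = 0.01804/42.75 = 0.0004219 hr
W = Wq + 1/μ = 0.0004219 + 0.02885 = 0.02927 hr

Final: 0.02927 hr


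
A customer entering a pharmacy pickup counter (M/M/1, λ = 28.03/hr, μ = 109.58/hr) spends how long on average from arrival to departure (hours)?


W = 1/(μ−λ) = 1/(109.58 − 28.03) = 1/81.55 = 0.01226 hr

Final: 0.01226 hr


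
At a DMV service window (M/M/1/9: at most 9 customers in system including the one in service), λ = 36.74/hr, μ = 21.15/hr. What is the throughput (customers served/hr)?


ρ = 1.7371; P_K = (1−ρ)ρ^9/(1−ρ^10) = 0.426036
λ_eff = λ(1 − P_K) = 36.74·(1 − 0.426036) = 36.74·0.573964 = 21.0874 /hr

Final: 21.0874 /hr


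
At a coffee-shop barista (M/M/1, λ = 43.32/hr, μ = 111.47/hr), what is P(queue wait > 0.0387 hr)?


ρ = 43.32/111.47 = 0.3886
P(Wq > t) = ρ·e^{−(μ−λ)t} = 0.3886·e^{−2.6374}
= 0.3886·0.071547 = 0.027805

Final: 0.027805


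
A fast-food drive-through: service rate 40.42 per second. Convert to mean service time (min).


Mean service time = 1/μ = 1/40.42 second = 0.02474 second
In minutes: 0.02474 × 0.0166667 = 0.0004123 min

Final: 0.0004123 min


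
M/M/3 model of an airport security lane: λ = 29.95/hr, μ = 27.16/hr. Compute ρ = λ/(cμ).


ρ = λ/(cμ) = 29.95/(3·27.16) = 29.95/81.48 = 0.3676

Final: 0.3676


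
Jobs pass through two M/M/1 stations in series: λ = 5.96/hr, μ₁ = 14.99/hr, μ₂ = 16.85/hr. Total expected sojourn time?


Each node sees arrival rate λ = 5.96/hr (tandem ⇒ throughput preserved).
W₁ = 1/(μ₁−λ) = 1/(14.99−5.96) = 0.11074 hr
W₂ = 1/(μ₂−λ) = 1/(16.85−5.96) = 0.09183 hr
W_total = W₁ + W₂ = 0.11074 + 0.09183 = 0.20257 hr

Final: 0.20257 hr


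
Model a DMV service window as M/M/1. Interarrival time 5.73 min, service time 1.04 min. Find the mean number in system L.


λ = 60/5.73 = 10.4712 /hr
μ = 60/1.04 = 57.6923 /hr
ρ = λ/μ = 10.4712/57.6923 = 0.1815
L = ρ/(1−ρ) = 0.1815/0.8185 = 0.2217

Final: 0.2217


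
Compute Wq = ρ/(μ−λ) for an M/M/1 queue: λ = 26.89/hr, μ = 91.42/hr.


ρ = 26.89/91.42 = 0.2941
Wq = ρ/(μ−λ) = 0.2941/(91.42 − 26.89) = 0.2941/64.53 = 0.004558 hr

Final: 0.004558 hr


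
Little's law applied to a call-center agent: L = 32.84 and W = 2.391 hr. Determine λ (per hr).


λ = L/W = 32.84/2.391 = 13.7348 /hr

Final: 13.7348 /hr


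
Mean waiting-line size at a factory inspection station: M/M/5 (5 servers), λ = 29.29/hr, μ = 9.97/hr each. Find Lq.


a = λ/μ = 2.9378; ρ = a/5 = 0.5876
P₀ = 0.049989
Lq = P₀·a^c·ρ / (c!·(1−ρ)²) = 0.049989·218.83716·0.5876/(120·0.17010)
= 0.31488

Final: 0.31488


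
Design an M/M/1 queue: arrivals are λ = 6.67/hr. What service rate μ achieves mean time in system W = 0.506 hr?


W = 1/(μ−λ) ⇒ μ − λ = 1/W = 1/0.506 = 1.9763
μ = λ + 1/W = 6.67 + 1.9763 = 8.6463 per hr

Final: 8.6463 /hr


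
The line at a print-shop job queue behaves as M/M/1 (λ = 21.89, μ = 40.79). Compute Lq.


ρ = 21.89/40.79 = 0.5367
Lq = ρ²/(1−ρ) = 0.2880/0.4633 = 0.6215

Final: 0.6215


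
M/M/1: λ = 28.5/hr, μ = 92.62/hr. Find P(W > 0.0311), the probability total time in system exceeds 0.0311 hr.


W ~ Exponential(μ−λ) for M/M/1.
μ − λ = 92.62 − 28.5 = 64.1200
P(W > t) = e^{−(μ−λ)t} = e^{−1.9941} = 0.136132

Final: 0.136132


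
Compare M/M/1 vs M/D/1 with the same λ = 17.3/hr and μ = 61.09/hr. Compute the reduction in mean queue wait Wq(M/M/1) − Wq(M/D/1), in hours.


ρ = 17.3/61.09 = 0.2832
Wq(M/M/1) = ρ/(μ−λ) = 0.2832/43.79 = 0.006467 hr
Wq(M/D/1) = ρ/(2(μ−λ)) = 0.003233 hr
Savings = 0.006467 − 0.003233 = 0.003233 hr

Final: 0.003233 hr


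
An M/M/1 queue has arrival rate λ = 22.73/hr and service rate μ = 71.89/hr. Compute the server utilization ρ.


ρ = λ/μ = 22.73/71.89 = 0.3162

Final: 0.3162


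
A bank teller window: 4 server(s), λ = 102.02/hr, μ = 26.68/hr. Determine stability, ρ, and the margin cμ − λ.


Total capacity cμ = 4·26.68 = 106.72/hr
ρ = λ/(cμ) = 102.02/106.72 = 0.9560
Stable ⇔ ρ < 1: YES
Spare capacity = cμ − λ = 106.72 − 102.02 = 4.70/hr

Final: ρ = 0.9560; stable; margin = 4.70/hr


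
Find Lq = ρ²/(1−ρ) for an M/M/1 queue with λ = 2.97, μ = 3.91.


ρ = 2.97/3.91 = 0.7596
Lq = ρ²/(1−ρ) = 0.5770/0.2404 = 2.4000

Final: 2.4000


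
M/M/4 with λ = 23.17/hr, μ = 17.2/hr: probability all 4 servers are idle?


a = λ/μ = 23.17/17.2 = 1.3471; ρ = a/c = 0.3368
Σ_{k=0}^{3} a^k/k! (terms k=0..3) = 1.00000 + 1.34709 + 0.90733 + 0.40742 = 3.66184
Tail: a^4/(4!(1−ρ)) = 3.29299/(24·0.6632) = 0.20688
P₀ = 1/(3.66184 + 0.20688) = 1/3.86872 = 0.258483

Final: 0.258483


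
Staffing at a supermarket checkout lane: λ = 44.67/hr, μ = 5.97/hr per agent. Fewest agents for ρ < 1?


Stability requires cμ > λ ⇔ c > λ/μ.
λ/μ = 44.67/5.97 = 7.4824
Minimum integer c = ⌊7.4824⌋ + 1 = 8
Check: 8·5.97 = 47.76 > 44.67, while 7·5.97 = 41.79 ≤ 44.67

Final: 8 servers
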